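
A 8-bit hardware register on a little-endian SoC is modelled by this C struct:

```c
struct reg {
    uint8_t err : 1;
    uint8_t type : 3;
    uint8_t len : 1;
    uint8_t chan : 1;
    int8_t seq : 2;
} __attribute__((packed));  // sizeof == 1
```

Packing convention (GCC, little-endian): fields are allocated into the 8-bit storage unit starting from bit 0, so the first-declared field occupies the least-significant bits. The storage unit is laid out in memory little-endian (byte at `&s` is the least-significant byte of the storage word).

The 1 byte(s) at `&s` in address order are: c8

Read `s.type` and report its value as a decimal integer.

[0]=0xc8 (little-endian) → word 0xc8
err [0+:1] = (word>>0) & 0x1 = 0
type [1+:3] = (word>>1) & 0x7 = 4  ←
len [4+:1] = (word>>4) & 0x1 = 0
chan [5+:1] = (word>>5) & 0x1 = 0
seq [6+:2] = (word>>6) & 0x3 = 3

4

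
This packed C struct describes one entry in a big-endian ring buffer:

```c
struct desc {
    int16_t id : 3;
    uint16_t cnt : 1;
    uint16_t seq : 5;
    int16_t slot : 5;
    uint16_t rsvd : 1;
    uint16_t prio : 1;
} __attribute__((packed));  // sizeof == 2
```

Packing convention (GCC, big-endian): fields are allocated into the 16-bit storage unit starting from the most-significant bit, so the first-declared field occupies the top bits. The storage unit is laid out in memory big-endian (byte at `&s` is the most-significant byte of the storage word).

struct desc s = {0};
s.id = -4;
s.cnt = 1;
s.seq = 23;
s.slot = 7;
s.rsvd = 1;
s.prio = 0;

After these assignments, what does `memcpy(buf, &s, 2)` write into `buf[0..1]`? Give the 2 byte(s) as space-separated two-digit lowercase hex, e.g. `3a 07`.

9b 9e

[13+:3] id=-4 & 0x7 = 0x4; word=0x8000
[12+:1] cnt=1 & 0x1 = 0x1; word=0x9000
[7+:5] seq=23 & 0x1f = 0x17; word=0x9b80
[2+:5] slot=7 & 0x1f = 0x7; word=0x9b9c
[1+:1] rsvd=1 & 0x1 = 0x1; word=0x9b9e
[0+:1] prio=0 & 0x1 = 0x0; word=0x9b9e
word = 0x9b9e → big-endian bytes:
  [0]=0x9b  [1]=0x9e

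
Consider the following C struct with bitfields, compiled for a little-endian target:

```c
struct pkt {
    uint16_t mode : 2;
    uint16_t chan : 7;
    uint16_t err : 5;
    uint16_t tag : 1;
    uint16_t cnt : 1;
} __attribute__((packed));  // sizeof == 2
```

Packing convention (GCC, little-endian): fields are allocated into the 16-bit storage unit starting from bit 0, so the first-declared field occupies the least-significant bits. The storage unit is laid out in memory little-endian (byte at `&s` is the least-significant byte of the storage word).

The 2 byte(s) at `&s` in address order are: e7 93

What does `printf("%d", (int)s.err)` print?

9

[0]=0xe7 [1]=0x93 (little-endian) → word 0x93e7
mode [0+:2] = (word>>0) & 0x3 = 3
chan [2+:7] = (word>>2) & 0x7f = 121
err [9+:5] = (word>>9) & 0x1f = 9  ←
tag [14+:1] = (word>>14) & 0x1 = 0
cnt [15+:1] = (word>>15) & 0x1 = 1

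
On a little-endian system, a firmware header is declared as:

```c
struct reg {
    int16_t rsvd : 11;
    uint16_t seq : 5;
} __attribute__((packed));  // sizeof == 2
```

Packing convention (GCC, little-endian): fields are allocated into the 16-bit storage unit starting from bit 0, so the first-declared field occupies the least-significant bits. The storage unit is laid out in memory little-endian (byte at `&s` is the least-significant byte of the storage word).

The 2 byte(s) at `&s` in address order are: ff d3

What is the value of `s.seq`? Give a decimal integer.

26

[0]=0xff [1]=0xd3 (little-endian) → word 0xd3ff
rsvd:11 @ bit 0 → (0xd3ff>>0)&0x7ff = 0x3ff
seq:5 @ bit 11 → (0xd3ff>>11)&0x1f = 0x1a  ←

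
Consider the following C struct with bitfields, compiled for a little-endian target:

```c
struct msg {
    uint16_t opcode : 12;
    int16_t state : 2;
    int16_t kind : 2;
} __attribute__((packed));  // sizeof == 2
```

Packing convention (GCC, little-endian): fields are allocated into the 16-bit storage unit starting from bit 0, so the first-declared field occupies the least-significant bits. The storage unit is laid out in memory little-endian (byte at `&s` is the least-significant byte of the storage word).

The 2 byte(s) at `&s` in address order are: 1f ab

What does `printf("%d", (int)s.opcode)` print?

[0]=0x1f [1]=0xab (little-endian) → word 0xab1f
opcode:12 @ bit 0 → (0xab1f>>0)&0xfff = 0xb1f  ←
state:2 @ bit 12 → (0xab1f>>12)&0x3 = 0x2
kind:2 @ bit 14 → (0xab1f>>14)&0x3 = 0x2

2847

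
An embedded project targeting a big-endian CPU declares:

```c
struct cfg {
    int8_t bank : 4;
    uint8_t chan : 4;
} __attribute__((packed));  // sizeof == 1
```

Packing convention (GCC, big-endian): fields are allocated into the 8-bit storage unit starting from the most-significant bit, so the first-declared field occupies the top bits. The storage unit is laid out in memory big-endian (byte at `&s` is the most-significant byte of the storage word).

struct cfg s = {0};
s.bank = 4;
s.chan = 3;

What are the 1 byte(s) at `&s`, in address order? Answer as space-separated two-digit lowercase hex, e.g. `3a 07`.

[4+:4] bank=4 & 0xf = 0x4; word=0x40
[0+:4] chan=3 & 0xf = 0x3; word=0x43
word = 0x43 → big-endian bytes:
  [0]=0x43

43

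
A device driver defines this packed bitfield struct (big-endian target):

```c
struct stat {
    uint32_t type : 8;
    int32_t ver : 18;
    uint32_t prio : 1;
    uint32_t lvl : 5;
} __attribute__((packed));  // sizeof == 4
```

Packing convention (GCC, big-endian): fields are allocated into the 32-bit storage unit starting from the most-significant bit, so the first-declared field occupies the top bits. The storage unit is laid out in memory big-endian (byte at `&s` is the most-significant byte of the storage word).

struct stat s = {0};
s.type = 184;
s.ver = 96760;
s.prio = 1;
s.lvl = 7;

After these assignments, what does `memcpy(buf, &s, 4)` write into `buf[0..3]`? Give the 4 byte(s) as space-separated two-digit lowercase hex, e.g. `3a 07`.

[24+:8] type=184 & 0xff = 0xb8; word=0xb8000000
[6+:18] ver=96760 & 0x3ffff = 0x179f8; word=0xb85e7e00
[5+:1] prio=1 & 0x1 = 0x1; word=0xb85e7e20
[0+:5] lvl=7 & 0x1f = 0x7; word=0xb85e7e27
word = 0xb85e7e27 → big-endian bytes:
  [0]=0xb8  [1]=0x5e  [2]=0x7e  [3]=0x27

b8 5e 7e 27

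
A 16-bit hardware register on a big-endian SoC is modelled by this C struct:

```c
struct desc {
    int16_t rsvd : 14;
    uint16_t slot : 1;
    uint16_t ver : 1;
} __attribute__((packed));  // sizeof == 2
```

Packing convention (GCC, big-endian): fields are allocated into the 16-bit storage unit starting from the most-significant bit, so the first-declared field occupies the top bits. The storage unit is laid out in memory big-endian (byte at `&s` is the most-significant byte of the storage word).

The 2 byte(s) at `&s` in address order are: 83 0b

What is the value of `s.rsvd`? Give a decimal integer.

-7998

[0]=0x83 [1]=0x0b (big-endian) → word 0x830b
rsvd [2+:14] = (word>>2) & 0x3fff = 8386  ←
slot [1+:1] = (word>>1) & 0x1 = 1
ver [0+:1] = (word>>0) & 0x1 = 1
rsvd signed 14b, MSB=1: 8386 - 16384 = -7998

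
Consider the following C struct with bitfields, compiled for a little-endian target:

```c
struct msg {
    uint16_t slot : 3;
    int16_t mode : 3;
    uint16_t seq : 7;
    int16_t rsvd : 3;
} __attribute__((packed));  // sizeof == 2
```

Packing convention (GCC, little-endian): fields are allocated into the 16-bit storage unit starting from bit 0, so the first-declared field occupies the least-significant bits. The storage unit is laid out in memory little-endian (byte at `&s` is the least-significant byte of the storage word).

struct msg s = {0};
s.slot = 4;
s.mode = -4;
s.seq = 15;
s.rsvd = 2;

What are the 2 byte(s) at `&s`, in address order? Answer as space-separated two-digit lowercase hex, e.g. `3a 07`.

e4 43

slot:3 = 4 → 0x4 << 0 → word 0x0004
mode:3 = -4 → 0x4 << 3 → word 0x0024
seq:7 = 15 → 0xf << 6 → word 0x03e4
rsvd:3 = 2 → 0x2 << 13 → word 0x43e4
word = 0x43e4 → little-endian bytes:
  [0]=0xe4  [1]=0x43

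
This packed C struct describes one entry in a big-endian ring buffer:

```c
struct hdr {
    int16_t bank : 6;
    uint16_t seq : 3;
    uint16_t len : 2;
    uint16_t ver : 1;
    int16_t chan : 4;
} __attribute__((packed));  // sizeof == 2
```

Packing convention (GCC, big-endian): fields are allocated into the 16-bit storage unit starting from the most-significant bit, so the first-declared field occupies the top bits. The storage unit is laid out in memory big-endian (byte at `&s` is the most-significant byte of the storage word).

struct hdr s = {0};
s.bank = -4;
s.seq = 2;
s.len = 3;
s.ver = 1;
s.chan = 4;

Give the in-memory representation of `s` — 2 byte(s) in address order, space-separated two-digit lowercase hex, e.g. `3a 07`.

f1 74

bank:6 = -4 → 0x3c << 10 → word 0xf000
seq:3 = 2 → 0x2 << 7 → word 0xf100
len:2 = 3 → 0x3 << 5 → word 0xf160
ver:1 = 1 → 0x1 << 4 → word 0xf170
chan:4 = 4 → 0x4 << 0 → word 0xf174
word = 0xf174 → big-endian bytes:
  [0]=0xf1  [1]=0x74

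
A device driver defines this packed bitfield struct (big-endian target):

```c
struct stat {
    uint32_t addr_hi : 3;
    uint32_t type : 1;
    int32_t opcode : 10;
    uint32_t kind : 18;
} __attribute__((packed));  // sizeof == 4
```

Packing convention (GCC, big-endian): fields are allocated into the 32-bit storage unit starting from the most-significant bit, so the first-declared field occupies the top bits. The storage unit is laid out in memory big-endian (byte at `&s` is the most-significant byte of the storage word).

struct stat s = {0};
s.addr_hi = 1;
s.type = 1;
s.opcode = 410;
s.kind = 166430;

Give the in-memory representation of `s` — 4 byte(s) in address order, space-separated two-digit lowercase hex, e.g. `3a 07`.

addr_hi (3b) val=1 bits=0x1 at bit 29: 0x20000000
type (1b) val=1 bits=0x1 at bit 28: 0x30000000
opcode (10b) val=410 bits=0x19a at bit 18: 0x36680000
kind (18b) val=166430 bits=0x28a1e at bit 0: 0x366a8a1e
word = 0x366a8a1e → big-endian bytes:
  [0]=0x36  [1]=0x6a  [2]=0x8a  [3]=0x1e

36 6a 8a 1e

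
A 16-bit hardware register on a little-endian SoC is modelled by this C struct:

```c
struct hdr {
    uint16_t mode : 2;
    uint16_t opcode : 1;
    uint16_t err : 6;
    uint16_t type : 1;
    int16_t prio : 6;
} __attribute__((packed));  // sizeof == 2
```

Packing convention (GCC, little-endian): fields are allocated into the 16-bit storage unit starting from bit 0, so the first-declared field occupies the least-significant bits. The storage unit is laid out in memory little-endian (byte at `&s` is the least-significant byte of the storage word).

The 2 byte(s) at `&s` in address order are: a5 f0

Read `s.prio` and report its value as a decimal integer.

[0]=0xa5 [1]=0xf0 (little-endian) → word 0xf0a5
mode:2 @ bit 0 → (0xf0a5>>0)&0x3 = 0x1
opcode:1 @ bit 2 → (0xf0a5>>2)&0x1 = 0x1
err:6 @ bit 3 → (0xf0a5>>3)&0x3f = 0x14
type:1 @ bit 9 → (0xf0a5>>9)&0x1 = 0x0
prio:6 @ bit 10 → (0xf0a5>>10)&0x3f = 0x3c  ←
prio signed 6b, MSB=1: 60 - 64 = -4

-4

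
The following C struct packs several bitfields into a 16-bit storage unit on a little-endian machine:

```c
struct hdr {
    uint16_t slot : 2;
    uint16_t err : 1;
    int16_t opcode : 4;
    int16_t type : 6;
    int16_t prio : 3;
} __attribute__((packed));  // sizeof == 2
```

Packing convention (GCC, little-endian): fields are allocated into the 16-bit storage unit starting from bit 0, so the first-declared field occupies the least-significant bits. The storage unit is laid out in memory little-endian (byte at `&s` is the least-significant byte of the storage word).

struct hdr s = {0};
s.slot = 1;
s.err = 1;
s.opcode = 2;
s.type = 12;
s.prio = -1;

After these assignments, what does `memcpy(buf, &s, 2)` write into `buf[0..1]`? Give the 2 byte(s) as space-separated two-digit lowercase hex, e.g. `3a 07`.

15 e6

slot (2b) val=1 bits=0x1 at bit 0: 0x0001
err (1b) val=1 bits=0x1 at bit 2: 0x0005
opcode (4b) val=2 bits=0x2 at bit 3: 0x0015
type (6b) val=12 bits=0xc at bit 7: 0x0615
prio (3b) val=-1 bits=0x7 at bit 13: 0xe615
word = 0xe615 → little-endian bytes:
  [0]=0x15  [1]=0xe6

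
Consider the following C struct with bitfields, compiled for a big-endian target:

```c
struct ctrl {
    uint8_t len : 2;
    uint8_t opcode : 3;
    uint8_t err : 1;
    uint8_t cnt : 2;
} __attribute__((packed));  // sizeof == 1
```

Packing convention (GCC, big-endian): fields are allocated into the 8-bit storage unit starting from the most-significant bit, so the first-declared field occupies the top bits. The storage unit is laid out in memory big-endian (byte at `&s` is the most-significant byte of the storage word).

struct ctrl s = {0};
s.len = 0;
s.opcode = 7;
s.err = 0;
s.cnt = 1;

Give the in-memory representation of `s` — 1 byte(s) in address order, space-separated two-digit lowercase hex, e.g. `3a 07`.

len (2b) val=0 bits=0x0 at bit 6: 0x00
opcode (3b) val=7 bits=0x7 at bit 3: 0x38
err (1b) val=0 bits=0x0 at bit 2: 0x38
cnt (2b) val=1 bits=0x1 at bit 0: 0x39
word = 0x39 → big-endian bytes:
  [0]=0x39

39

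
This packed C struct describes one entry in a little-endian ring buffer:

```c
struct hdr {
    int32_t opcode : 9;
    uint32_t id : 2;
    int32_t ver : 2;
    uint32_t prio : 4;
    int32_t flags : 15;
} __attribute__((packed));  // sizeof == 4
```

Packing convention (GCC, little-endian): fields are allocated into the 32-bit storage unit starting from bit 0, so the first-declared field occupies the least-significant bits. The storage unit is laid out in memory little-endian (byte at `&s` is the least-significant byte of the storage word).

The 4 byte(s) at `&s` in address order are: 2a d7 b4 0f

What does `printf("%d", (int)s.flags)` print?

[0]=0x2a [1]=0xd7 [2]=0xb4 [3]=0x0f (little-endian) → word 0x0fb4d72a
opcode:9 @ bit 0 → (0x0fb4d72a>>0)&0x1ff = 0x12a
id:2 @ bit 9 → (0x0fb4d72a>>9)&0x3 = 0x3
ver:2 @ bit 11 → (0x0fb4d72a>>11)&0x3 = 0x2
prio:4 @ bit 13 → (0x0fb4d72a>>13)&0xf = 0x6
flags:15 @ bit 17 → (0x0fb4d72a>>17)&0x7fff = 0x7da  ←
flags signed 15b, MSB=0: value = 2010

2010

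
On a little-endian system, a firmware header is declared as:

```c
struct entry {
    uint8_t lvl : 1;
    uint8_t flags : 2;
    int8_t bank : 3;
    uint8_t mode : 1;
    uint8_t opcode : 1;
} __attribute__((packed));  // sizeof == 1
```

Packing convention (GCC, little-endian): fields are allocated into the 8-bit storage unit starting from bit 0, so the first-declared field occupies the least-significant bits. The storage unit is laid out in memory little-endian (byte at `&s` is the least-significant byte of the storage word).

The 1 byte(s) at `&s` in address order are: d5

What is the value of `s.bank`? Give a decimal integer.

2

[0]=0xd5 (little-endian) → word 0xd5
lvl [0+:1] = (word>>0) & 0x1 = 1
flags [1+:2] = (word>>1) & 0x3 = 2
bank [3+:3] = (word>>3) & 0x7 = 2  ←
mode [6+:1] = (word>>6) & 0x1 = 1
opcode [7+:1] = (word>>7) & 0x1 = 1
bank signed 3b, MSB=0: value = 2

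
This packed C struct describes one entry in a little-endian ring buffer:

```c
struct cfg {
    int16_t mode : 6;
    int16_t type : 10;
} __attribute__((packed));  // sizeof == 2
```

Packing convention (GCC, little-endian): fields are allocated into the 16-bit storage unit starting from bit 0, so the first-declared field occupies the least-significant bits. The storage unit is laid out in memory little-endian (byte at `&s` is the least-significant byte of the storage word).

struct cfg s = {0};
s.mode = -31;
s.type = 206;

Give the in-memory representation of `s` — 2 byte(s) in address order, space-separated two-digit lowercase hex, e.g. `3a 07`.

[0+:6] mode=-31 & 0x3f = 0x21; word=0x0021
[6+:10] type=206 & 0x3ff = 0xce; word=0x33a1
word = 0x33a1 → little-endian bytes:
  [0]=0xa1  [1]=0x33

a1 33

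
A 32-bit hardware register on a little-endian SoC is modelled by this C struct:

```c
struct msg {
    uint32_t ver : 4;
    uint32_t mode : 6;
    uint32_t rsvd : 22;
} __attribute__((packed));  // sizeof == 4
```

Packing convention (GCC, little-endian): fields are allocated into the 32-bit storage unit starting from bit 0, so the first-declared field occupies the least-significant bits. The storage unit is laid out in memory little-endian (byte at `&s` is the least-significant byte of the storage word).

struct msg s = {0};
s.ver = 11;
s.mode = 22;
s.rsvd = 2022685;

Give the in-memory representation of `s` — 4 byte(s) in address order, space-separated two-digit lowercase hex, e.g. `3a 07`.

6b 75 74 7b

ver:4 = 11 → 0xb << 0 → word 0x0000000b
mode:6 = 22 → 0x16 << 4 → word 0x0000016b
rsvd:22 = 2022685 → 0x1edd1d << 10 → word 0x7b74756b
word = 0x7b74756b → little-endian bytes:
  [0]=0x6b  [1]=0x75  [2]=0x74  [3]=0x7b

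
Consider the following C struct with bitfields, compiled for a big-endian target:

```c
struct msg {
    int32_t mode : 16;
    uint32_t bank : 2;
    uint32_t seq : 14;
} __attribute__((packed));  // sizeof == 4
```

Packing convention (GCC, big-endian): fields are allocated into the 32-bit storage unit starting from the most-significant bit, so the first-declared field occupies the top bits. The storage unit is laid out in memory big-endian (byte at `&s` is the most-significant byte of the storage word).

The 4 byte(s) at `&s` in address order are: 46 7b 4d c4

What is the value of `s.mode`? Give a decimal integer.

[0]=0x46 [1]=0x7b [2]=0x4d [3]=0xc4 (big-endian) → word 0x467b4dc4
mode:16 @ bit 16 → (0x467b4dc4>>16)&0xffff = 0x467b  ←
bank:2 @ bit 14 → (0x467b4dc4>>14)&0x3 = 0x1
seq:14 @ bit 0 → (0x467b4dc4>>0)&0x3fff = 0xdc4
mode signed 16b, MSB=0: value = 18043

18043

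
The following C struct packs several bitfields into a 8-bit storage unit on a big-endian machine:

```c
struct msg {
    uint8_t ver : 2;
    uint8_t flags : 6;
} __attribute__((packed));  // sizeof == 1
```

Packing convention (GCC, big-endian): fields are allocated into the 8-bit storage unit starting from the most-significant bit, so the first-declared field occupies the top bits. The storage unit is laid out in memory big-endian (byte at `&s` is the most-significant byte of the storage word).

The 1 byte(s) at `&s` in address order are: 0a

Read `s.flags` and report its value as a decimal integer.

10

[0]=0x0a (big-endian) → word 0x0a
ver [6+:2] = (word>>6) & 0x3 = 0
flags [0+:6] = (word>>0) & 0x3f = 10  ←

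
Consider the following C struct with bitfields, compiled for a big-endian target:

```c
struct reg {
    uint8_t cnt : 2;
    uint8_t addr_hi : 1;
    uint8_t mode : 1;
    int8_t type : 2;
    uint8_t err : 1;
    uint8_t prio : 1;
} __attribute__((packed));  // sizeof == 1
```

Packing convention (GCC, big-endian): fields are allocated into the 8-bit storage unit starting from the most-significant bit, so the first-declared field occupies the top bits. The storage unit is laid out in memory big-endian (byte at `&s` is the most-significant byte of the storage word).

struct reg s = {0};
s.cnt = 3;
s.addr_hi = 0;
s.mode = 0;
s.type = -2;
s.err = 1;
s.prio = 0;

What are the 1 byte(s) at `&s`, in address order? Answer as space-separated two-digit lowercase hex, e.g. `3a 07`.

cnt (2b) val=3 bits=0x3 at bit 6: 0xc0
addr_hi (1b) val=0 bits=0x0 at bit 5: 0xc0
mode (1b) val=0 bits=0x0 at bit 4: 0xc0
type (2b) val=-2 bits=0x2 at bit 2: 0xc8
err (1b) val=1 bits=0x1 at bit 1: 0xca
prio (1b) val=0 bits=0x0 at bit 0: 0xca
word = 0xca → big-endian bytes:
  [0]=0xca

ca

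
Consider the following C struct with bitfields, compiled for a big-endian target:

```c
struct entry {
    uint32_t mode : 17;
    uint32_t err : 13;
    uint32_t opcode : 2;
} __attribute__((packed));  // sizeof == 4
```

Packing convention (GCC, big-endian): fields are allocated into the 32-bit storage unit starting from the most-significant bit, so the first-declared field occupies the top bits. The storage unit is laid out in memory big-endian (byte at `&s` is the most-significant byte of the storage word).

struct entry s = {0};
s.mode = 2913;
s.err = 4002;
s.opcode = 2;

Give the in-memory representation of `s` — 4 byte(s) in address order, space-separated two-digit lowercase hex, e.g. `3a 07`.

05 b0 be 8a

[15+:17] mode=2913 & 0x1ffff = 0xb61; word=0x05b08000
[2+:13] err=4002 & 0x1fff = 0xfa2; word=0x05b0be88
[0+:2] opcode=2 & 0x3 = 0x2; word=0x05b0be8a
word = 0x05b0be8a → big-endian bytes:
  [0]=0x05  [1]=0xb0  [2]=0xbe  [3]=0x8a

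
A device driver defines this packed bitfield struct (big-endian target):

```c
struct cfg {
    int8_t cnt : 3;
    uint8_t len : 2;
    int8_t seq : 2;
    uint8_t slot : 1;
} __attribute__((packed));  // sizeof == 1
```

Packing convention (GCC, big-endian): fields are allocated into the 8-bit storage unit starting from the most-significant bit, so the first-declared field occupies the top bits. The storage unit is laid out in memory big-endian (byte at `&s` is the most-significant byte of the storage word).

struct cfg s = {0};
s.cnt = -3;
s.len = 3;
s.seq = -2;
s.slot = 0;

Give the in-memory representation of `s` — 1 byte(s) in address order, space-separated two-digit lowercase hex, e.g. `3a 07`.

bc

cnt:3 = -3 → 0x5 << 5 → word 0xa0
len:2 = 3 → 0x3 << 3 → word 0xb8
seq:2 = -2 → 0x2 << 1 → word 0xbc
slot:1 = 0 → 0x0 << 0 → word 0xbc
word = 0xbc → big-endian bytes:
  [0]=0xbc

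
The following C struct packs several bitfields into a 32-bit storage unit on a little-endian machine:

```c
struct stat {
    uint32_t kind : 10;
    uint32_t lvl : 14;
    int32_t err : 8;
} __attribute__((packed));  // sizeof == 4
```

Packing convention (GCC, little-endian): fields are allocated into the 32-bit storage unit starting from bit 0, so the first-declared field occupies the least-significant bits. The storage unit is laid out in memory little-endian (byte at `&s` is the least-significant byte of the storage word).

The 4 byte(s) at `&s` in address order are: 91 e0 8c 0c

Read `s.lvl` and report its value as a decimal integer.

9016

[0]=0x91 [1]=0xe0 [2]=0x8c [3]=0x0c (little-endian) → word 0x0c8ce091
kind [0+:10] = (word>>0) & 0x3ff = 145
lvl [10+:14] = (word>>10) & 0x3fff = 9016  ←
err [24+:8] = (word>>24) & 0xff = 12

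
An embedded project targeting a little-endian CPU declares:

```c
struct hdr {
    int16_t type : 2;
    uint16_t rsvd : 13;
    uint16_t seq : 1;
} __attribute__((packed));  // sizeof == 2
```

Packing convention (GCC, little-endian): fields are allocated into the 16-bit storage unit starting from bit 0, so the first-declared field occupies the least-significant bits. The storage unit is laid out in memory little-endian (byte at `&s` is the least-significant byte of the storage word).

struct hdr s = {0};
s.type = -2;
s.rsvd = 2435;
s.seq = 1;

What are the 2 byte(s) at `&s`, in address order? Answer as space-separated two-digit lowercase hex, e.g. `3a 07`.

[0+:2] type=-2 & 0x3 = 0x2; word=0x0002
[2+:13] rsvd=2435 & 0x1fff = 0x983; word=0x260e
[15+:1] seq=1 & 0x1 = 0x1; word=0xa60e
word = 0xa60e → little-endian bytes:
  [0]=0x0e  [1]=0xa6

0e a6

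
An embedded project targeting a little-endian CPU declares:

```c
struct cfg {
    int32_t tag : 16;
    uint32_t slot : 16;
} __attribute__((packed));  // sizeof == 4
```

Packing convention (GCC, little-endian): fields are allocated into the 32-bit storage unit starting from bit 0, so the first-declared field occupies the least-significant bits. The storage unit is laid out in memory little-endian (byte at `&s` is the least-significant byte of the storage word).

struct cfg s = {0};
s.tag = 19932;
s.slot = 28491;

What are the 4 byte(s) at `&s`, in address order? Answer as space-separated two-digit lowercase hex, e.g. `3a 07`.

dc 4d 4b 6f

[0+:16] tag=19932 & 0xffff = 0x4ddc; word=0x00004ddc
[16+:16] slot=28491 & 0xffff = 0x6f4b; word=0x6f4b4ddc
word = 0x6f4b4ddc → little-endian bytes:
  [0]=0xdc  [1]=0x4d  [2]=0x4b  [3]=0x6f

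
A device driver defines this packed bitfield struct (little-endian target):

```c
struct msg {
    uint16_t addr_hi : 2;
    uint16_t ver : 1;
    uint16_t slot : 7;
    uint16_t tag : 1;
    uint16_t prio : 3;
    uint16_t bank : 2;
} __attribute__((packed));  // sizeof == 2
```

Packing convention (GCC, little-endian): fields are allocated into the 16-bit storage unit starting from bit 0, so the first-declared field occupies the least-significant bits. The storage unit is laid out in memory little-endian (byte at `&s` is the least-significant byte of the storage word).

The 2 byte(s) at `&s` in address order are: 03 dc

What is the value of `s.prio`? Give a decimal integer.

[0]=0x03 [1]=0xdc (little-endian) → word 0xdc03
addr_hi [0+:2] = (word>>0) & 0x3 = 3
ver [2+:1] = (word>>2) & 0x1 = 0
slot [3+:7] = (word>>3) & 0x7f = 0
tag [10+:1] = (word>>10) & 0x1 = 1
prio [11+:3] = (word>>11) & 0x7 = 3  ←
bank [14+:2] = (word>>14) & 0x3 = 3

3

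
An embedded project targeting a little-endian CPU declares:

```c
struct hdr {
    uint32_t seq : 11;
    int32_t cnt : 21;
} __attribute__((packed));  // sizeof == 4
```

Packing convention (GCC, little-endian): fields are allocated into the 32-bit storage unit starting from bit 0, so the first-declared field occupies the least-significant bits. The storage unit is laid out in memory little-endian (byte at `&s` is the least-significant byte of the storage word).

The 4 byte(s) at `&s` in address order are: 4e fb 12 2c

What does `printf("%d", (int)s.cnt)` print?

361055

[0]=0x4e [1]=0xfb [2]=0x12 [3]=0x2c (little-endian) → word 0x2c12fb4e
seq:11 @ bit 0 → (0x2c12fb4e>>0)&0x7ff = 0x34e
cnt:21 @ bit 11 → (0x2c12fb4e>>11)&0x1fffff = 0x5825f  ←
cnt signed 21b, MSB=0: value = 361055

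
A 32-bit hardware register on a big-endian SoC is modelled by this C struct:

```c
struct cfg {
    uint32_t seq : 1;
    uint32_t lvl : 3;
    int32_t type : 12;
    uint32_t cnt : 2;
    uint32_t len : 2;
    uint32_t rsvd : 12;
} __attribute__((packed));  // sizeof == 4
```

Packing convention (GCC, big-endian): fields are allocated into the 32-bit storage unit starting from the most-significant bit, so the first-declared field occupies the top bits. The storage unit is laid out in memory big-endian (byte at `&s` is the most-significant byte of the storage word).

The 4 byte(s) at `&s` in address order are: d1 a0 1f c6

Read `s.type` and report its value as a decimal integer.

[0]=0xd1 [1]=0xa0 [2]=0x1f [3]=0xc6 (big-endian) → word 0xd1a01fc6
seq:1 @ bit 31 → (0xd1a01fc6>>31)&0x1 = 0x1
lvl:3 @ bit 28 → (0xd1a01fc6>>28)&0x7 = 0x5
type:12 @ bit 16 → (0xd1a01fc6>>16)&0xfff = 0x1a0  ←
cnt:2 @ bit 14 → (0xd1a01fc6>>14)&0x3 = 0x0
len:2 @ bit 12 → (0xd1a01fc6>>12)&0x3 = 0x1
rsvd:12 @ bit 0 → (0xd1a01fc6>>0)&0xfff = 0xfc6
type signed 12b, MSB=0: value = 416

416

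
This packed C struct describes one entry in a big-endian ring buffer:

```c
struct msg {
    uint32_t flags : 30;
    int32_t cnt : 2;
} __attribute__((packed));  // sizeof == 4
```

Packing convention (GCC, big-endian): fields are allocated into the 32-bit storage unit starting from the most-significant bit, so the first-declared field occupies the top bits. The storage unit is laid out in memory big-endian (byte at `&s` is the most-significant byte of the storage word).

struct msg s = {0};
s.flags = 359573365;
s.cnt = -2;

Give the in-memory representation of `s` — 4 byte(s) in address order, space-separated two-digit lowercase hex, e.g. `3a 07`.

flags (30b) val=359573365 bits=0x156ea775 at bit 2: 0x55ba9dd4
cnt (2b) val=-2 bits=0x2 at bit 0: 0x55ba9dd6
word = 0x55ba9dd6 → big-endian bytes:
  [0]=0x55  [1]=0xba  [2]=0x9d  [3]=0xd6

55 ba 9d d6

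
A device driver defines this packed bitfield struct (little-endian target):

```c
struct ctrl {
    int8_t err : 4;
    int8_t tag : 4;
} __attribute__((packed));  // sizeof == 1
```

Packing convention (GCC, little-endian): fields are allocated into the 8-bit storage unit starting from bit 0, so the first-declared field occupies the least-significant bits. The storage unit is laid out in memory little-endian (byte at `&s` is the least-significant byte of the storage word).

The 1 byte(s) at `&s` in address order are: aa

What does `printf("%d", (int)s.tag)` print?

-6

[0]=0xaa (little-endian) → word 0xaa
err:4 @ bit 0 → (0xaa>>0)&0xf = 0xa
tag:4 @ bit 4 → (0xaa>>4)&0xf = 0xa  ←
tag signed 4b, MSB=1: 10 - 16 = -6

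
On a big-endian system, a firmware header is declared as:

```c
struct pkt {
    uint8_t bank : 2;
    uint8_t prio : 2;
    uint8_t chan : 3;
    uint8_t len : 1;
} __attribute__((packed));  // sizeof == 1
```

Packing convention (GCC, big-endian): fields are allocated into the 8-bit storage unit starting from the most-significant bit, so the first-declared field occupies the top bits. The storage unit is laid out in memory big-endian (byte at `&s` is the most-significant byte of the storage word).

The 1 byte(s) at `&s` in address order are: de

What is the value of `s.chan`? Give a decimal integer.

[0]=0xde (big-endian) → word 0xde
bank [6+:2] = (word>>6) & 0x3 = 3
prio [4+:2] = (word>>4) & 0x3 = 1
chan [1+:3] = (word>>1) & 0x7 = 7  ←
len [0+:1] = (word>>0) & 0x1 = 0

7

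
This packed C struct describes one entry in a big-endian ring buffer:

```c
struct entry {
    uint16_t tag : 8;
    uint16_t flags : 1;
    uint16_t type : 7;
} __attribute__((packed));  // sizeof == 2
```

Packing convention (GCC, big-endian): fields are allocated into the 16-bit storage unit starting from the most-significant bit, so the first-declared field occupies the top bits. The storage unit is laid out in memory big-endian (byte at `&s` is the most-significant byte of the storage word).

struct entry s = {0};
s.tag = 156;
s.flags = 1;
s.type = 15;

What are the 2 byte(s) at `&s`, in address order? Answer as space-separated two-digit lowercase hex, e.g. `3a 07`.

9c 8f

tag:8 = 156 → 0x9c << 8 → word 0x9c00
flags:1 = 1 → 0x1 << 7 → word 0x9c80
type:7 = 15 → 0xf << 0 → word 0x9c8f
word = 0x9c8f → big-endian bytes:
  [0]=0x9c  [1]=0x8f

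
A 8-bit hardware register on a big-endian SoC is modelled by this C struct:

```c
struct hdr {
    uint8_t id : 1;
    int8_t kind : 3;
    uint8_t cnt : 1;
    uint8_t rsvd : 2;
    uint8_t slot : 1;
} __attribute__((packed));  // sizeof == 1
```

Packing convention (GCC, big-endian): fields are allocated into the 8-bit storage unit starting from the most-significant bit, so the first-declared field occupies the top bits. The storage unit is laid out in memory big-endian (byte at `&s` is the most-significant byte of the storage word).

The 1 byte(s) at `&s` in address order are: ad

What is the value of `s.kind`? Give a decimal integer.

[0]=0xad (big-endian) → word 0xad
id [7+:1] = (word>>7) & 0x1 = 1
kind [4+:3] = (word>>4) & 0x7 = 2  ←
cnt [3+:1] = (word>>3) & 0x1 = 1
rsvd [1+:2] = (word>>1) & 0x3 = 2
slot [0+:1] = (word>>0) & 0x1 = 1
kind signed 3b, MSB=0: value = 2

2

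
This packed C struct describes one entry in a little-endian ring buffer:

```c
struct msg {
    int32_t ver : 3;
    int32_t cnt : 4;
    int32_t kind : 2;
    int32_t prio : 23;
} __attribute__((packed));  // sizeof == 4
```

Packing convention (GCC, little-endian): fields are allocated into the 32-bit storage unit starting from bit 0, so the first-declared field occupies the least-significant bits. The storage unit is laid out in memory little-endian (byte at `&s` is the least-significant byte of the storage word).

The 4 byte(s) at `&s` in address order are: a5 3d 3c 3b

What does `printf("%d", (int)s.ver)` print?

[0]=0xa5 [1]=0x3d [2]=0x3c [3]=0x3b (little-endian) → word 0x3b3c3da5
ver [0+:3] = (word>>0) & 0x7 = 5  ←
cnt [3+:4] = (word>>3) & 0xf = 4
kind [7+:2] = (word>>7) & 0x3 = 3
prio [9+:23] = (word>>9) & 0x7fffff = 1941022
ver signed 3b, MSB=1: 5 - 8 = -3

-3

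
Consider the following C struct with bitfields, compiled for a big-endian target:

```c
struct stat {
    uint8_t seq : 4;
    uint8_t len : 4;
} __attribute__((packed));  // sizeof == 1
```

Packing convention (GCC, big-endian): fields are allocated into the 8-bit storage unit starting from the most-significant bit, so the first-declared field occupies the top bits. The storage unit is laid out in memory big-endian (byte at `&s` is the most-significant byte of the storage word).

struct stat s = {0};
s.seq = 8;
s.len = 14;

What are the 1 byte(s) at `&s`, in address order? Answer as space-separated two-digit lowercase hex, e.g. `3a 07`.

seq:4 = 8 → 0x8 << 4 → word 0x80
len:4 = 14 → 0xe << 0 → word 0x8e
word = 0x8e → big-endian bytes:
  [0]=0x8e

8e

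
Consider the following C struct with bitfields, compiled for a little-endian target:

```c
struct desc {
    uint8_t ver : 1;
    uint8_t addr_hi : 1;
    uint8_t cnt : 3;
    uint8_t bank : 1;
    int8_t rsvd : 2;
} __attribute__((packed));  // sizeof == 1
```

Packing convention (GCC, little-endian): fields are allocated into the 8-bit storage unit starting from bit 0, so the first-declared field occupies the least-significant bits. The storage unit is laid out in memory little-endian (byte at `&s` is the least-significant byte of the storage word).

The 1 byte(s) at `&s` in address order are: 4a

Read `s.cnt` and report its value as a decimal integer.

[0]=0x4a (little-endian) → word 0x4a
ver:1 @ bit 0 → (0x4a>>0)&0x1 = 0x0
addr_hi:1 @ bit 1 → (0x4a>>1)&0x1 = 0x1
cnt:3 @ bit 2 → (0x4a>>2)&0x7 = 0x2  ←
bank:1 @ bit 5 → (0x4a>>5)&0x1 = 0x0
rsvd:2 @ bit 6 → (0x4a>>6)&0x3 = 0x1

2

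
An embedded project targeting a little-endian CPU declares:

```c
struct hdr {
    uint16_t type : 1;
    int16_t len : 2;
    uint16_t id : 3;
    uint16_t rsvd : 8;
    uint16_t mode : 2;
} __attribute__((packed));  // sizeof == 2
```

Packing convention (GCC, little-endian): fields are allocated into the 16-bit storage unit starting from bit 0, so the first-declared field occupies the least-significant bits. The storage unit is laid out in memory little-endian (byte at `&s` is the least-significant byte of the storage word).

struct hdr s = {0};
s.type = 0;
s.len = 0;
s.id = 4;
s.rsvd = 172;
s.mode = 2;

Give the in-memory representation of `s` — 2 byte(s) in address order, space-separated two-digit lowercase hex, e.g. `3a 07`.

type:1 = 0 → 0x0 << 0 → word 0x0000
len:2 = 0 → 0x0 << 1 → word 0x0000
id:3 = 4 → 0x4 << 3 → word 0x0020
rsvd:8 = 172 → 0xac << 6 → word 0x2b20
mode:2 = 2 → 0x2 << 14 → word 0xab20
word = 0xab20 → little-endian bytes:
  [0]=0x20  [1]=0xab

20 ab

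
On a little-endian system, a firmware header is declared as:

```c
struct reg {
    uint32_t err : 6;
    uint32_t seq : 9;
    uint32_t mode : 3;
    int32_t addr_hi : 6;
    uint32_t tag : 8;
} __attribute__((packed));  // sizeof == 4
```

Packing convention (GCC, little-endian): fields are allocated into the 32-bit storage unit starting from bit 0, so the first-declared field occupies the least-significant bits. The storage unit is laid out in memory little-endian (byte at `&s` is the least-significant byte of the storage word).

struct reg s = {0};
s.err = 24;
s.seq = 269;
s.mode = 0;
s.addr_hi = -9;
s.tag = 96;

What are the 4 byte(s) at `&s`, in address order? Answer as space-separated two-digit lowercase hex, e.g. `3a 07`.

[0+:6] err=24 & 0x3f = 0x18; word=0x00000018
[6+:9] seq=269 & 0x1ff = 0x10d; word=0x00004358
[15+:3] mode=0 & 0x7 = 0x0; word=0x00004358
[18+:6] addr_hi=-9 & 0x3f = 0x37; word=0x00dc4358
[24+:8] tag=96 & 0xff = 0x60; word=0x60dc4358
word = 0x60dc4358 → little-endian bytes:
  [0]=0x58  [1]=0x43  [2]=0xdc  [3]=0x60

58 43 dc 60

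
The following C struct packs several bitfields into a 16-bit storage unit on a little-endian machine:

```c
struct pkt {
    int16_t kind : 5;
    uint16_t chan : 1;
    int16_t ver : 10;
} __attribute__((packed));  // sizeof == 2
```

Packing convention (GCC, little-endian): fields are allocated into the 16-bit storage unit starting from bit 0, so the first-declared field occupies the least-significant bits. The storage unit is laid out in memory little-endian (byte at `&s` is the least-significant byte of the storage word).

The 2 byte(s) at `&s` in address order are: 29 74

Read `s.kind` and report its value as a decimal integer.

[0]=0x29 [1]=0x74 (little-endian) → word 0x7429
kind [0+:5] = (word>>0) & 0x1f = 9  ←
chan [5+:1] = (word>>5) & 0x1 = 1
ver [6+:10] = (word>>6) & 0x3ff = 464
kind signed 5b, MSB=0: value = 9

9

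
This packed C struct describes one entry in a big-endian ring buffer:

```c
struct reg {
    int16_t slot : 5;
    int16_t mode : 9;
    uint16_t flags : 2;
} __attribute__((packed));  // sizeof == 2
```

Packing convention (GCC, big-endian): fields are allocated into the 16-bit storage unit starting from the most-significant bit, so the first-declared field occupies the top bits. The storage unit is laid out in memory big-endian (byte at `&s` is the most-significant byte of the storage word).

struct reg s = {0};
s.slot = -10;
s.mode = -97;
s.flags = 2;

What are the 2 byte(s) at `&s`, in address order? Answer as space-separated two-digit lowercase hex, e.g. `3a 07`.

b6 7e

slot (5b) val=-10 bits=0x16 at bit 11: 0xb000
mode (9b) val=-97 bits=0x19f at bit 2: 0xb67c
flags (2b) val=2 bits=0x2 at bit 0: 0xb67e
word = 0xb67e → big-endian bytes:
  [0]=0xb6  [1]=0x7e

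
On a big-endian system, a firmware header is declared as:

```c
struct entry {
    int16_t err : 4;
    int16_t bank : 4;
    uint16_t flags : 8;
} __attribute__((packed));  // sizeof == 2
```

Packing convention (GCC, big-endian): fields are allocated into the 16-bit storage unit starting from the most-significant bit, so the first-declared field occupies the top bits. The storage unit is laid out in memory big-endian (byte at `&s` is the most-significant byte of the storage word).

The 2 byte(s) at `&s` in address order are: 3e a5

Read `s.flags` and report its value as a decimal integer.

165

[0]=0x3e [1]=0xa5 (big-endian) → word 0x3ea5
err:4 @ bit 12 → (0x3ea5>>12)&0xf = 0x3
bank:4 @ bit 8 → (0x3ea5>>8)&0xf = 0xe
flags:8 @ bit 0 → (0x3ea5>>0)&0xff = 0xa5  ←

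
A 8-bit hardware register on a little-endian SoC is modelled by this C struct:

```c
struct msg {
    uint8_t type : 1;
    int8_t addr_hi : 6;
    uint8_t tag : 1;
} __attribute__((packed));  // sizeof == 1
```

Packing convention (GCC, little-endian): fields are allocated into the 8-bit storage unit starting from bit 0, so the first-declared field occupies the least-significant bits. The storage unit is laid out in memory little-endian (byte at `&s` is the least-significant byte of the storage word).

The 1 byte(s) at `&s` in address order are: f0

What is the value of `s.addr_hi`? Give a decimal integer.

-8

[0]=0xf0 (little-endian) → word 0xf0
type:1 @ bit 0 → (0xf0>>0)&0x1 = 0x0
addr_hi:6 @ bit 1 → (0xf0>>1)&0x3f = 0x38  ←
tag:1 @ bit 7 → (0xf0>>7)&0x1 = 0x1
addr_hi signed 6b, MSB=1: 56 - 64 = -8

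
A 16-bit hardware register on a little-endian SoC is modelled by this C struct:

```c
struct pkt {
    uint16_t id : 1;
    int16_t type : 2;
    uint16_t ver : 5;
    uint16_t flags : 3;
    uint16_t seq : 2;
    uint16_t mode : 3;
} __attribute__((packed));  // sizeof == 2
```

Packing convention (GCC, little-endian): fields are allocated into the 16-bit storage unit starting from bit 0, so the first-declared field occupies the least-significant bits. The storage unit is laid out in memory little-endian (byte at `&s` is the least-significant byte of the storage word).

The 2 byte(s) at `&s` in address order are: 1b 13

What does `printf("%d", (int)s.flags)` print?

3

[0]=0x1b [1]=0x13 (little-endian) → word 0x131b
id [0+:1] = (word>>0) & 0x1 = 1
type [1+:2] = (word>>1) & 0x3 = 1
ver [3+:5] = (word>>3) & 0x1f = 3
flags [8+:3] = (word>>8) & 0x7 = 3  ←
seq [11+:2] = (word>>11) & 0x3 = 2
mode [13+:3] = (word>>13) & 0x7 = 0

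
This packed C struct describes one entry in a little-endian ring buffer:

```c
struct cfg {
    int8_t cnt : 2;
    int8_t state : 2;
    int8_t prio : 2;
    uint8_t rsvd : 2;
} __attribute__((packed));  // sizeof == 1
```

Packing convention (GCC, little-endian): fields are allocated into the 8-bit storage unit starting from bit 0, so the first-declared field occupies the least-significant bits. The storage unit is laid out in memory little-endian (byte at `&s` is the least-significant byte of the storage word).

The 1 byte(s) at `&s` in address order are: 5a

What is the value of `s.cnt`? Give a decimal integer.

-2

[0]=0x5a (little-endian) → word 0x5a
cnt [0+:2] = (word>>0) & 0x3 = 2  ←
state [2+:2] = (word>>2) & 0x3 = 2
prio [4+:2] = (word>>4) & 0x3 = 1
rsvd [6+:2] = (word>>6) & 0x3 = 1
cnt signed 2b, MSB=1: 2 - 4 = -2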